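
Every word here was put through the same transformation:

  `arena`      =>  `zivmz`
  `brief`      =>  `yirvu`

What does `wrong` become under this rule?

dilmt

Each pair mirrors across the alphabet (a↔z, r↔i, e↔v): positions sum to 25. This is the alphabet-reversal cipher (Atbash): a becomes z, b becomes y, etc.
Applying it to wrong: w↔d, r↔i, o↔l, n↔m, g↔t.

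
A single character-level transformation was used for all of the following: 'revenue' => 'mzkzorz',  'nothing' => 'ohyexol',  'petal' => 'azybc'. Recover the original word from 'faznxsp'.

r(17)→m(12) and e(4)→z(25) fit y≡19x+1 (mod 26); the inverse of 19 mod 26 is 11. Treating letters as 0–25, the rule is x ↦ 19x + 1 (mod 26).
Decoding faznxsp: f(5)→11·(5−1)≡18=s; a(0)→11·(0−1)≡15=p; z(25)→11·(25−1)≡4=e; n(13)→11·(13−1)≡2=c; x(23)→11·(23−1)≡8=i; s(18)→11·(18−1)≡5=f; p(15)→11·(15−1)≡24=y (all mod 26).

specify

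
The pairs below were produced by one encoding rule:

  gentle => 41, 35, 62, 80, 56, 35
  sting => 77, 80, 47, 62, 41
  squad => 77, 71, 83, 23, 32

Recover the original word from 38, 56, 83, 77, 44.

flush

g(#7)→41 and e(#5)→35: differences scale by 3, so n = 3·pos + 20. Each letter becomes 3×(its alphabet position, a=1..z=26) + 20.
Decoding 38, 56, 83, 77, 44: 38→(38−20)÷3=6=f, 56→(56−20)÷3=12=l, 83→(83−20)÷3=21=u, 77→(77−20)÷3=19=s, 44→(44−20)÷3=8=h.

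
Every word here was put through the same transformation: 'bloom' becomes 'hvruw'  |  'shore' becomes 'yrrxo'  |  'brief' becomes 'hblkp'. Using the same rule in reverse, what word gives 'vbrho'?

Shifts by position in bloom: pos 0: b→h (+6), pos 1: l→v (+10), pos 2: o→r (+3), pos 3: o→u (+6), pos 4: m→w (+10) — repeating every 3. It's a Vigenère-style cipher with numeric key [6,10,3]: position i shifts by key[i mod 3].
Decoding vbrho: v−6=p, b−10=r, r−3=o, h−6=b, o−10=e.

probe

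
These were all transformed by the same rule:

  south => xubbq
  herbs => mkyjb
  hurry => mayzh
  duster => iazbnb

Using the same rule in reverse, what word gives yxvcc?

trout

In south: s→x is +5, o→u is +6, u→b is +7, t→b is +8 — the shift increases by 1 each position. Letter i (0-indexed) is shifted by i+5, so successive shifts are 5, 6, 7, ….
Undoing it on yxvcc: y−5=t, x−6=r, v−7=o, c−8=u, c−9=t.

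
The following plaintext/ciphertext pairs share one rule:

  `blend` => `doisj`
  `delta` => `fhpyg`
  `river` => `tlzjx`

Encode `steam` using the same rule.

uwifs

In blend: b→d is +2, l→o is +3, e→i is +4, n→s is +5 — the shift increases by 1 each position. Letter i (0-indexed) is shifted by i+2, so successive shifts are 2, 3, 4, ….
For steam: s+2=u, t+3=w, e+4=i, a+5=f, m+6=s.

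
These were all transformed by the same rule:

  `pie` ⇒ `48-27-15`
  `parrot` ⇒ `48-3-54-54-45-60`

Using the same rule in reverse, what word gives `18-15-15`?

fee

Each letter becomes 3×(its alphabet position, a=1..z=26).
Undoing it on 18-15-15: 18→(18−0)÷3=6=f, 15→(15−0)÷3=5=e, 15→(15−0)÷3=5=e.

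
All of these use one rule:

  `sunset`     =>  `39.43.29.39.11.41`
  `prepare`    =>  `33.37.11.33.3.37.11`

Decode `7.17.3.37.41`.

With a=1..z=26, the number is 2·pos + 1.
Reversing it on 7.17.3.37.41: 7→(7−1)÷2=3=c, 17→(17−1)÷2=8=h, 3→(3−1)÷2=1=a, 37→(37−1)÷2=18=r, 41→(41−1)÷2=20=t.

chart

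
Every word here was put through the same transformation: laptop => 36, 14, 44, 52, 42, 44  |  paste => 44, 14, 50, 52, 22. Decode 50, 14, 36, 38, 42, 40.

l(#12)→36 and a(#1)→14: differences scale by 2, so n = 2·pos + 12. With a=1..z=26, the number is 2·pos + 12.
Decoding 50, 14, 36, 38, 42, 40: 50→(50−12)÷2=19=s, 14→(14−12)÷2=1=a, 36→(36−12)÷2=12=l, 38→(38−12)÷2=13=m, 42→(42−12)÷2=15=o, 40→(40−12)÷2=14=n.

salmon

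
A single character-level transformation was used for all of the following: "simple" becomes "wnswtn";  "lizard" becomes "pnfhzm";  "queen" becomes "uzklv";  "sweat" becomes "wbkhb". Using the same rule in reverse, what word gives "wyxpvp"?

string

In simple: s→w is +4, i→n is +5, m→s is +6, p→w is +7 — the shift increases by 1 each position. Letter i (0-indexed) is shifted by i+4, so successive shifts are 4, 5, 6, ….
Decoding wyxpvp: w−4=s, y−5=t, x−6=r, p−7=i, v−8=n, p−9=g.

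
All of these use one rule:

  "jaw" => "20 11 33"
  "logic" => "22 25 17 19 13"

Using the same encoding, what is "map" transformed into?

23 11 26

The number is (letter's place in the alphabet, a=1) + 10.
Applying it to map: m=13→23, a=1→11, p=16→26.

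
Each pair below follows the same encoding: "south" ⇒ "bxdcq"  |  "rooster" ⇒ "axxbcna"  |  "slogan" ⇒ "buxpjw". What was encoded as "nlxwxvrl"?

Compare letters: s→b is +9, o→x is +9, u→d is +9 — a constant shift. Every letter moves 9 places later in the alphabet, wrapping around z→a.
Reversing it on nlxwxvrl: n−9=e, l−9=c, x−9=o, w−9=n, x−9=o, v−9=m, r−9=i, l−9=c.

economic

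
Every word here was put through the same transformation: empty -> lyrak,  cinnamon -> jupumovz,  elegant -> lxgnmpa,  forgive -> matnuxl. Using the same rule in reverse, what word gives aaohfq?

The shifts repeat in a cycle of length 3: positions 0,1,… shift by +7, +12, +2, then the pattern repeats.
Decoding aaohfq: a−7=t, a−12=o, o−2=m, h−7=a, f−12=t, q−2=o.

tomato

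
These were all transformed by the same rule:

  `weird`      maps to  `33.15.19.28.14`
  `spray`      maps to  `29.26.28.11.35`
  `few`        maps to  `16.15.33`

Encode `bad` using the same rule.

12.11.14

The number is (letter's place in the alphabet, a=1) + 10.
For bad: b=2→12, a=1→11, d=4→14.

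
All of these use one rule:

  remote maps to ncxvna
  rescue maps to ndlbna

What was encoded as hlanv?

The output letters match the input read backwards, each shifted +9: remote reversed is etomer. The word is reversed, then every letter is shifted forward by 9.
Reversing it on hlanv: shift back: h−9=y, l−9=c, a−9=r, n−9=e, v−9=m → ycrem; then reverse → mercy.

mercy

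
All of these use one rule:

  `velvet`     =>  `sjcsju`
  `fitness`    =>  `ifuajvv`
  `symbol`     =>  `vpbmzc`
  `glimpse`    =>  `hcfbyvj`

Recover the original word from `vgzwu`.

short

v(21)→s(18) and e(4)→j(9) fit y≡25x+13 (mod 26); the inverse of 25 mod 26 is 25. This is an affine cipher: with a=0,…,z=25, each position x becomes (25x+13) mod 26.
Undoing it on vgzwu: v(21)→25·(21−13)≡18=s; g(6)→25·(6−13)≡7=h; z(25)→25·(25−13)≡14=o; w(22)→25·(22−13)≡17=r; u(20)→25·(20−13)≡19=t (all mod 26).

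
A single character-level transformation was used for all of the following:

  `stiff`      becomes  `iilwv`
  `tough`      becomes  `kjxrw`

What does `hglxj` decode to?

guide

Two steps: reverse the string, then apply a Caesar shift of +3.
Reversing it on hglxj: shift back: h−3=e, g−3=d, l−3=i, x−3=u, j−3=g → ediug; then reverse → guide.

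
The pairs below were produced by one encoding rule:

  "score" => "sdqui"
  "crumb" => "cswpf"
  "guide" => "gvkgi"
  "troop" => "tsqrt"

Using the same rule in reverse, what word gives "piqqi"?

In score: s→s is +0, c→d is +1, o→q is +2, r→u is +3 — the shift increases by 1 each position. Each letter shifts forward by its position index (0, 1, 2, …) — the shift grows by one for each successive letter.
Undoing it on piqqi: p−0=p, i−1=h, q−2=o, q−3=n, i−4=e.

phone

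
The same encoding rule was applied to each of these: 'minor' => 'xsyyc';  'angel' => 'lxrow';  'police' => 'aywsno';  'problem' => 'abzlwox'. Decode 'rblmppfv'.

graceful

Shifts by position in minor: pos 0: m→x (+11), pos 1: i→s (+10), pos 2: n→y (+11), pos 3: o→y (+10) — repeating every 2. It's a Vigenère-style cipher with numeric key [11,10]: position i shifts by key[i mod 2].
Undoing it on rblmppfv: r−11=g, b−10=r, l−11=a, m−10=c, p−11=e, p−10=f, f−11=u, v−10=l.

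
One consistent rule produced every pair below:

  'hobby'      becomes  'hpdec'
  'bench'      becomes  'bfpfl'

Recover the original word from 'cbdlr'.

cabin

Letter i (0-indexed) is shifted by i+0, so successive shifts are 0, 1, 2, ….
Decoding cbdlr: c−0=c, b−1=a, d−2=b, l−3=i, r−4=n.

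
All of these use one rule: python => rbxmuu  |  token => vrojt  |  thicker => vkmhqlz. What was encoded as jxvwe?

hurry

In python: p→r is +2, y→b is +3, t→x is +4, h→m is +5 — the shift increases by 1 each position. Letter i (0-indexed) is shifted by i+2, so successive shifts are 2, 3, 4, ….
Reversing it on jxvwe: j−2=h, x−3=u, v−4=r, w−5=r, e−6=y.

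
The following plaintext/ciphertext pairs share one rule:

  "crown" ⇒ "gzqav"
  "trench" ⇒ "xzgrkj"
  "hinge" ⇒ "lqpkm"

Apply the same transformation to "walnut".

ainrcv

Shifts by position in crown: pos 0: c→g (+4), pos 1: r→z (+8), pos 2: o→q (+2), pos 3: w→a (+4), pos 4: n→v (+8) — repeating every 3. A repeating key of period 3 is used — shifts +4, +8, +2 over and over.
For walnut: w+4=a, a+8=i, l+2=n, n+4=r, u+8=c, t+2=v.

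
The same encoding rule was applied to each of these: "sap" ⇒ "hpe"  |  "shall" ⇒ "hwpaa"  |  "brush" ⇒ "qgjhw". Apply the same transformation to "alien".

paxtc

Compare letters: s→h is +15, a→p is +15, p→e is +15 — a constant shift. It's a constant shift of +15 (ROT15).
On alien: a+15=p, l+15=a, i+15=x, e+15=t, n+15=c.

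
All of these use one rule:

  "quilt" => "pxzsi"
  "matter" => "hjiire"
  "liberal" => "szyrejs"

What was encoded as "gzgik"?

fifth

Treating letters as 0–25, the rule is x ↦ 15x + 9 (mod 26).
Decoding gzgik: g(6)→7·(6−9)≡5=f; z(25)→7·(25−9)≡8=i; g(6)→7·(6−9)≡5=f; i(8)→7·(8−9)≡19=t; k(10)→7·(10−9)≡7=h (all mod 26).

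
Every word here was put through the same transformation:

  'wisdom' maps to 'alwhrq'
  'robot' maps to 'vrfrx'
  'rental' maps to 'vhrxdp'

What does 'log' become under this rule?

prk

The shift depends on letter class: consonant w→a is +4, but vowel i→l is +3. Two shifts are in play — +3 for a/e/i/o/u, +4 for every other letter.
For log: l(cons)+4=p, o(vowel)+3=r, g(cons)+4=k.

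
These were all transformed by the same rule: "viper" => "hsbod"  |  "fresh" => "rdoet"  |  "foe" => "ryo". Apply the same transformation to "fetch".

The shift depends on letter class: consonant v→h is +12, but vowel i→s is +10. The rule splits by letter class: vowels +10, consonants +12.
For fetch: f(cons)+12=r, e(vowel)+10=o, t(cons)+12=f, c(cons)+12=o, h(cons)+12=t.

rofot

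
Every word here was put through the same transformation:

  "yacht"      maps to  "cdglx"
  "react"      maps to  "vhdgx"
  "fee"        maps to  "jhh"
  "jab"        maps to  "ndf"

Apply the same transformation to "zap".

The rule splits by letter class: vowels +3, consonants +4.
For zap: z(cons)+4=d, a(vowel)+3=d, p(cons)+4=t.

ddt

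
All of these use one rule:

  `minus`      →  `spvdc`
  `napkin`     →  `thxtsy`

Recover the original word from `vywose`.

profit

In minus: m→s is +6, i→p is +7, n→v is +8, u→d is +9 — the shift increases by 1 each position. The shift increases by 1 at each position, starting from +6: 6, 7, 8, ….
Reversing it on vywose: v−6=p, y−7=r, w−8=o, o−9=f, s−10=i, e−11=t.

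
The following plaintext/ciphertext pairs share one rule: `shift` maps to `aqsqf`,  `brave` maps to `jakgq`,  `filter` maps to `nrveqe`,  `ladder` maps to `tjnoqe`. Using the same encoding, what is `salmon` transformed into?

ajvxaa

In shift: s→a is +8, h→q is +9, i→s is +10, f→q is +11 — the shift increases by 1 each position. The shift increases by 1 at each position, starting from +8: 8, 9, 10, ….
Applying it to salmon: s+8=a, a+9=j, l+10=v, m+11=x, o+12=a, n+13=a.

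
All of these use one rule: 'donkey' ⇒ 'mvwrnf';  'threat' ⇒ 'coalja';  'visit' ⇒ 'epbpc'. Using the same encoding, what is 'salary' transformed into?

Shifts by position in donkey: pos 0: d→m (+9), pos 1: o→v (+7), pos 2: n→w (+9), pos 3: k→r (+7) — repeating every 2. A repeating key of period 2 is used — shifts +9, +7 over and over.
For salary: s+9=b, a+7=h, l+9=u, a+7=h, r+9=a, y+7=f.

bhuhaf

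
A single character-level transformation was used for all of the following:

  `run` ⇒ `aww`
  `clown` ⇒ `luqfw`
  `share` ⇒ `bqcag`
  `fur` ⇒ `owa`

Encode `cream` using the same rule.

lagcv

The shift depends on letter class: consonant r→a is +9, but vowel u→w is +2. The rule splits by letter class: vowels +2, consonants +9.
On cream: c(cons)+9=l, r(cons)+9=a, e(vowel)+2=g, a(vowel)+2=c, m(cons)+9=v.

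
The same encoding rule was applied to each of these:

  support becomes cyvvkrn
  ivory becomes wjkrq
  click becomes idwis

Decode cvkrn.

sport

s(18)→c(2) and u(20)→y(24) fit y≡11x+12 (mod 26); the inverse of 11 mod 26 is 19. Treating letters as 0–25, the rule is x ↦ 11x + 12 (mod 26).
Decoding cvkrn: c(2)→19·(2−12)≡18=s; v(21)→19·(21−12)≡15=p; k(10)→19·(10−12)≡14=o; r(17)→19·(17−12)≡17=r; n(13)→19·(13−12)≡19=t (all mod 26).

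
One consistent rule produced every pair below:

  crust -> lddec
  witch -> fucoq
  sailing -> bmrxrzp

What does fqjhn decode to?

Shifts by position in crust: pos 0: c→l (+9), pos 1: r→d (+12), pos 2: u→d (+9), pos 3: s→e (+12) — repeating every 2. A repeating key of period 2 is used — shifts +9, +12 over and over.
Decoding fqjhn: f−9=w, q−12=e, j−9=a, h−12=v, n−9=e.

weave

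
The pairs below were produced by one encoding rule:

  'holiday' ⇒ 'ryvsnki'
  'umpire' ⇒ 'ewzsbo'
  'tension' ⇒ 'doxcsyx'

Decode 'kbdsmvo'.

Compare letters: h→r is +10, o→y is +10, l→v is +10 — a constant shift. This is a Caesar cipher with shift 10.
Undoing it on kbdsmvo: k−10=a, b−10=r, d−10=t, s−10=i, m−10=c, v−10=l, o−10=e.

article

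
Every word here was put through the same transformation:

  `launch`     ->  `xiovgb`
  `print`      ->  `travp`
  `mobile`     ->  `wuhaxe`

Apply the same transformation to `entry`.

Each letter's alphabet position (a=0..z=25) is mapped through 25·x+8 mod 26 — an affine cipher.
For entry: e(4)→25·4+8≡4=e; n(13)→25·13+8≡21=v; t(19)→25·19+8≡15=p; r(17)→25·17+8≡17=r; y(24)→25·24+8≡10=k (all mod 26).

evprk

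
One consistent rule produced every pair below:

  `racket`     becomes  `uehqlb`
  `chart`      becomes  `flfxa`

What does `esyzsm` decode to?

In racket: r→u is +3, a→e is +4, c→h is +5, k→q is +6 — the shift increases by 1 each position. The shift increases by 1 at each position, starting from +3: 3, 4, 5, ….
Decoding esyzsm: e−3=b, s−4=o, y−5=t, z−6=t, s−7=l, m−8=e.

bottle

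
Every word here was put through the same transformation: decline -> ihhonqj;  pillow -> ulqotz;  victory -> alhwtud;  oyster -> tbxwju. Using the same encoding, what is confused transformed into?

hrsizvjg

Shifts by position in decline: pos 0: d→i (+5), pos 1: e→h (+3), pos 2: c→h (+5), pos 3: l→o (+3) — repeating every 2. It's a Vigenère-style cipher with numeric key [5,3]: position i shifts by key[i mod 2].
Applying it to confused: c+5=h, o+3=r, n+5=s, f+3=i, u+5=z, s+3=v, e+5=j, d+3=g.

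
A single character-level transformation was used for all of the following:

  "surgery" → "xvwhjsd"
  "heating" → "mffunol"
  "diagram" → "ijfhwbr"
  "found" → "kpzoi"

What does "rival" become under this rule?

Shifts by position in surgery: pos 0: s→x (+5), pos 1: u→v (+1), pos 2: r→w (+5), pos 3: g→h (+1) — repeating every 2. A repeating key of period 2 is used — shifts +5, +1 over and over.
Applying it to rival: r+5=w, i+1=j, v+5=a, a+1=b, l+5=q.

wjabq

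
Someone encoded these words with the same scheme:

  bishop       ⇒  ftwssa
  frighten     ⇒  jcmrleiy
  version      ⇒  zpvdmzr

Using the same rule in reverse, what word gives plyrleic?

laughter

Shifts by position in bishop: pos 0: b→f (+4), pos 1: i→t (+11), pos 2: s→w (+4), pos 3: h→s (+11) — repeating every 2. It's a Vigenère-style cipher with numeric key [4,11]: position i shifts by key[i mod 2].
Undoing it on plyrleic: p−4=l, l−11=a, y−4=u, r−11=g, l−4=h, e−11=t, i−4=e, c−11=r.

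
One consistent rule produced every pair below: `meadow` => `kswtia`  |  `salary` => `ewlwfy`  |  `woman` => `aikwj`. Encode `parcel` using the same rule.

m(12)→k(10) and e(4)→s(18) fit y≡25x+22 (mod 26); the inverse of 25 mod 26 is 25. This is an affine cipher: with a=0,…,z=25, each position x becomes (25x+22) mod 26.
For parcel: p(15)→25·15+22≡7=h; a(0)→25·0+22≡22=w; r(17)→25·17+22≡5=f; c(2)→25·2+22≡20=u; e(4)→25·4+22≡18=s; l(11)→25·11+22≡11=l (all mod 26).

hwfusl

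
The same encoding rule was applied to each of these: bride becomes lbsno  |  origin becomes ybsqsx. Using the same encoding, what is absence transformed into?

klcoxmo

Every letter moves 10 places later in the alphabet, wrapping around z→a.
For absence: a+10=k, b+10=l, s+10=c, e+10=o, n+10=x, c+10=m, e+10=o.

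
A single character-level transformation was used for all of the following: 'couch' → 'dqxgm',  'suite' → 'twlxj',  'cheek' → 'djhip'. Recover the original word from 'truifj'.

spread

In couch: c→d is +1, o→q is +2, u→x is +3, c→g is +4 — the shift increases by 1 each position. Each letter shifts forward by (position + 1), i.e. 1, 2, 3, … — the shift grows by one for each successive letter.
Undoing it on truifj: t−1=s, r−2=p, u−3=r, i−4=e, f−5=a, j−6=d.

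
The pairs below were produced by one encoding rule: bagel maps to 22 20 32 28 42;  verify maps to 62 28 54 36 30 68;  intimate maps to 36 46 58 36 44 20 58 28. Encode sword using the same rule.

b(#2)→22 and a(#1)→20: differences scale by 2, so n = 2·pos + 18. The formula is n = 2×(alphabet index, a=1) + 18.
On sword: s=19→56, w=23→64, o=15→48, r=18→54, d=4→26.

56 64 48 54 26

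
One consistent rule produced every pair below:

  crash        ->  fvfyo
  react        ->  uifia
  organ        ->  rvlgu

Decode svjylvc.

In crash: c→f is +3, r→v is +4, a→f is +5, s→y is +6 — the shift increases by 1 each position. Each letter shifts forward by (position + 3), i.e. 3, 4, 5, … — the shift grows by one for each successive letter.
Decoding svjylvc: s−3=p, v−4=r, j−5=e, y−6=s, l−7=e, v−8=n, c−9=t.

present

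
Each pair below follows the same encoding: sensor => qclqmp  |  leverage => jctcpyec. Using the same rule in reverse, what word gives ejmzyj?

Compare letters: s→q is +24, e→c is +24, n→l is +24 — a constant shift. Every letter moves 24 places later in the alphabet, wrapping around z→a.
Decoding ejmzyj: e−24=g, j−24=l, m−24=o, z−24=b, y−24=a, j−24=l.

global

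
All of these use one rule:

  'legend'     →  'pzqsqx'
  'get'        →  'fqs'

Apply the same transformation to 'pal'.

xmb

The output letters match the input read backwards, each shifted +12: legend reversed is dnegel. Read the word backwards and shift each letter +12.
Applying it to pal: reverse → lap; then shift: l+12=x, a+12=m, p+12=b.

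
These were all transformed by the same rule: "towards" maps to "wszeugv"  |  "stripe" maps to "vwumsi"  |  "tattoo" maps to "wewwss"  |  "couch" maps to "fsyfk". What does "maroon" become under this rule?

The shift depends on letter class: consonant t→w is +3, but vowel o→s is +4. The rule splits by letter class: vowels +4, consonants +3.
On maroon: m(cons)+3=p, a(vowel)+4=e, r(cons)+3=u, o(vowel)+4=s, o(vowel)+4=s, n(cons)+3=q.

peussq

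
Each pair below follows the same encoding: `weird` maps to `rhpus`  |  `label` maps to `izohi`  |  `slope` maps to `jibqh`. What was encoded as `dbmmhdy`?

w(22)→r(17) and e(4)→h(7) fit y≡15x+25 (mod 26); the inverse of 15 mod 26 is 7. Treating letters as 0–25, the rule is x ↦ 15x + 25 (mod 26).
Reversing it on dbmmhdy: d(3)→7·(3−25)≡2=c; b(1)→7·(1−25)≡14=o; m(12)→7·(12−25)≡13=n; m(12)→7·(12−25)≡13=n; h(7)→7·(7−25)≡4=e; d(3)→7·(3−25)≡2=c; y(24)→7·(24−25)≡19=t (all mod 26).

connect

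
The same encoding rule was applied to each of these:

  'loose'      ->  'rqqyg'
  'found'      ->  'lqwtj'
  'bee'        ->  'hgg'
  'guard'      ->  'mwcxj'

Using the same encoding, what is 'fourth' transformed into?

lqwxzn

The shift depends on letter class: consonant l→r is +6, but vowel o→q is +2. The rule splits by letter class: vowels +2, consonants +6.
For fourth: f(cons)+6=l, o(vowel)+2=q, u(vowel)+2=w, r(cons)+6=x, t(cons)+6=z, h(cons)+6=n.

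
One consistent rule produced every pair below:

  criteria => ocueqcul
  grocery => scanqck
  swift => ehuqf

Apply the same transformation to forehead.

Shifts by position in criteria: pos 0: c→o (+12), pos 1: r→c (+11), pos 2: i→u (+12), pos 3: t→e (+11) — repeating every 2. A repeating key of period 2 is used — shifts +12, +11 over and over.
Applying it to forehead: f+12=r, o+11=z, r+12=d, e+11=p, h+12=t, e+11=p, a+12=m, d+11=o.

rzdptpmo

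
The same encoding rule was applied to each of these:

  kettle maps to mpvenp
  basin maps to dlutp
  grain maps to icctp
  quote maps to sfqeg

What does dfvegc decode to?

butter

Shifts by position in kettle: pos 0: k→m (+2), pos 1: e→p (+11), pos 2: t→v (+2), pos 3: t→e (+11) — repeating every 2. The shifts repeat in a cycle of length 2: positions 0,1,… shift by +2, +11, then the pattern repeats.
Decoding dfvegc: d−2=b, f−11=u, v−2=t, e−11=t, g−2=e, c−11=r.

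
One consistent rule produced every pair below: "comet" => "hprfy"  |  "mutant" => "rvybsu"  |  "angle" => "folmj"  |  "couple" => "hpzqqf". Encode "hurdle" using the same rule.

mvweqf

Shifts by position in comet: pos 0: c→h (+5), pos 1: o→p (+1), pos 2: m→r (+5), pos 3: e→f (+1) — repeating every 2. The shifts repeat in a cycle of length 2: positions 0,1,… shift by +5, +1, then the pattern repeats.
For hurdle: h+5=m, u+1=v, r+5=w, d+1=e, l+5=q, e+1=f.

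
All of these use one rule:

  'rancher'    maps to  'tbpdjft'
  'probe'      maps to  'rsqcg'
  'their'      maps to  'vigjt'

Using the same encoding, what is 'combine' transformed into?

The shifts repeat in a cycle of length 2: positions 0,1,… shift by +2, +1, then the pattern repeats.
On combine: c+2=e, o+1=p, m+2=o, b+1=c, i+2=k, n+1=o, e+2=g.

epockog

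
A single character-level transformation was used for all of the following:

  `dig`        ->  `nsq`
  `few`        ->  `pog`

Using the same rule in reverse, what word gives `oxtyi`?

Each letter is shifted forward by 10 in the alphabet (a Caesar shift of +10).
Reversing it on oxtyi: o−10=e, x−10=n, t−10=j, y−10=o, i−10=y.

enjoy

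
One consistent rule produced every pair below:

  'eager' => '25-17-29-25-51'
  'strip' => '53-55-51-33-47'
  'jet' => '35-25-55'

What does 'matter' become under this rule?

e(#5)→25 and a(#1)→17: differences scale by 2, so n = 2·pos + 15. With a=1..z=26, the number is 2·pos + 15.
On matter: m=13→41, a=1→17, t=20→55, t=20→55, e=5→25, r=18→51.

41-17-55-55-25-51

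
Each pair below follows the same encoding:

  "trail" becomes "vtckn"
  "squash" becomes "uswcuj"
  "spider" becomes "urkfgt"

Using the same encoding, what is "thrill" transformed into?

Compare letters: t→v is +2, r→t is +2, a→c is +2 — a constant shift. It's a constant shift of +2 (ROT2).
Applying it to thrill: t+2=v, h+2=j, r+2=t, i+2=k, l+2=n, l+2=n.

vjtknn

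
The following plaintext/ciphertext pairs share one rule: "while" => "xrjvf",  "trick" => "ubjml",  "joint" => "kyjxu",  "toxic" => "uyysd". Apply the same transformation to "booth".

The shifts repeat in a cycle of length 2: positions 0,1,… shift by +1, +10, then the pattern repeats.
Applying it to booth: b+1=c, o+10=y, o+1=p, t+10=d, h+1=i.

cypdi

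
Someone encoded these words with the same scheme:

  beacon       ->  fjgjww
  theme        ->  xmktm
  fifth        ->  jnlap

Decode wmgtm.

shame

Letter i (0-indexed) is shifted by i+4, so successive shifts are 4, 5, 6, ….
Undoing it on wmgtm: w−4=s, m−5=h, g−6=a, t−7=m, m−8=e.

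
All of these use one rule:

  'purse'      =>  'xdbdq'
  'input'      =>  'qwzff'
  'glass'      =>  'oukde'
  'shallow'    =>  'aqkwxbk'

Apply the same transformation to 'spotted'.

In purse: p→x is +8, u→d is +9, r→b is +10, s→d is +11 — the shift increases by 1 each position. Each letter shifts forward by (position + 8), i.e. 8, 9, 10, … — the shift grows by one for each successive letter.
On spotted: s+8=a, p+9=y, o+10=y, t+11=e, t+12=f, e+13=r, d+14=r.

ayyefrr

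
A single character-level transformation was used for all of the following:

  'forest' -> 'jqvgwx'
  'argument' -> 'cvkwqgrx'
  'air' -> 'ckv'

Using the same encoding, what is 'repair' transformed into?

vgtckv

Two shifts are in play — +2 for a/e/i/o/u, +4 for every other letter.
On repair: r(cons)+4=v, e(vowel)+2=g, p(cons)+4=t, a(vowel)+2=c, i(vowel)+2=k, r(cons)+4=v.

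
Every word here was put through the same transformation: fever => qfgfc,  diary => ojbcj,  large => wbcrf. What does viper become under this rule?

Vowels shift forward by 1 and consonants shift forward by 11.
On viper: v(cons)+11=g, i(vowel)+1=j, p(cons)+11=a, e(vowel)+1=f, r(cons)+11=c.

gjafc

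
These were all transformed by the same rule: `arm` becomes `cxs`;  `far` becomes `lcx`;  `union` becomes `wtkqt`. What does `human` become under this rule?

nwsct

The shift depends on letter class: consonant r→x is +6, but vowel a→c is +2. Two shifts are in play — +2 for a/e/i/o/u, +6 for every other letter.
For human: h(cons)+6=n, u(vowel)+2=w, m(cons)+6=s, a(vowel)+2=c, n(cons)+6=t.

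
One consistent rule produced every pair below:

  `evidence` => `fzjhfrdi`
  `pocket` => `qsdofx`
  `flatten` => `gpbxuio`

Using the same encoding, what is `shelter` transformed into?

The shifts repeat in a cycle of length 2: positions 0,1,… shift by +1, +4, then the pattern repeats.
Applying it to shelter: s+1=t, h+4=l, e+1=f, l+4=p, t+1=u, e+4=i, r+1=s.

tlfpuis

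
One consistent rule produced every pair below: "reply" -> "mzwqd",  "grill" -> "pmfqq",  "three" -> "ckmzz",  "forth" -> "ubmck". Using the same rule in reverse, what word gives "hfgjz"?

since

r(17)→m(12) and e(4)→z(25) fit y≡21x+19 (mod 26); the inverse of 21 mod 26 is 5. Treating letters as 0–25, the rule is x ↦ 21x + 19 (mod 26).
Decoding hfgjz: h(7)→5·(7−19)≡18=s; f(5)→5·(5−19)≡8=i; g(6)→5·(6−19)≡13=n; j(9)→5·(9−19)≡2=c; z(25)→5·(25−19)≡4=e (all mod 26).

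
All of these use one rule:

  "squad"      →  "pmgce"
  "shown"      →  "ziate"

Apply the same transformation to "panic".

ouzmb

The output letters match the input read backwards, each shifted +12: squad reversed is dauqs. The word is reversed, then every letter is shifted forward by 12.
Applying it to panic: reverse → cinap; then shift: c+12=o, i+12=u, n+12=z, a+12=m, p+12=b.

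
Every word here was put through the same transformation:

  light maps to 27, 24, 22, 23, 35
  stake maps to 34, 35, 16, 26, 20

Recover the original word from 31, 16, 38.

paw

l is letter #12 and maps to 27: an offset of 15. The number is (letter's place in the alphabet, a=1) + 15.
Reversing it on 31, 16, 38: 31→(31−15)÷1=16=p, 16→(16−15)÷1=1=a, 38→(38−15)÷1=23=w.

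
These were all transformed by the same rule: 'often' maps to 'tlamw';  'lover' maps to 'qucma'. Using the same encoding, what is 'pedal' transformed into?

In often: o→t is +5, f→l is +6, t→a is +7, e→m is +8 — the shift increases by 1 each position. The shift increases by 1 at each position, starting from +5: 5, 6, 7, ….
Applying it to pedal: p+5=u, e+6=k, d+7=k, a+8=i, l+9=u.

ukkiu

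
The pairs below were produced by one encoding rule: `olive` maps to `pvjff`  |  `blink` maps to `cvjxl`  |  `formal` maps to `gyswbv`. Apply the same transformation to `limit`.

Shifts by position in olive: pos 0: o→p (+1), pos 1: l→v (+10), pos 2: i→j (+1), pos 3: v→f (+10) — repeating every 2. It's a Vigenère-style cipher with numeric key [1,10]: position i shifts by key[i mod 2].
On limit: l+1=m, i+10=s, m+1=n, i+10=s, t+1=u.

msnsu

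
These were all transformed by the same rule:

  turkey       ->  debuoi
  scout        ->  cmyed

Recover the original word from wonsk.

Compare letters: t→d is +10, u→e is +10, r→b is +10 — a constant shift. This is a Caesar cipher with shift 10.
Decoding wonsk: w−10=m, o−10=e, n−10=d, s−10=i, k−10=a.

media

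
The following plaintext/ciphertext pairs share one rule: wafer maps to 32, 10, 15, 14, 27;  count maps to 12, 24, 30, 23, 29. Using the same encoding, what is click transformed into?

w is letter #23 and maps to 32: an offset of 9. Each letter is replaced by its alphabet position (a=1..z=26) + 9.
Applying it to click: c=3→12, l=12→21, i=9→18, c=3→12, k=11→20.

12, 21, 18, 12, 20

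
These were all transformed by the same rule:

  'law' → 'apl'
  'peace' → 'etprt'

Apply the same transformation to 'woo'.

ldd

Compare letters: l→a is +15, a→p is +15, w→l is +15 — a constant shift. It's a constant shift of +15 (ROT15).
For woo: w+15=l, o+15=d, o+15=d.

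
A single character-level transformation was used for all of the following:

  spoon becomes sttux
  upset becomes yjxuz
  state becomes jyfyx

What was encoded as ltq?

Two steps: reverse the string, then apply a Caesar shift of +5.
Undoing it on ltq: shift back: l−5=g, t−5=o, q−5=l → gol; then reverse → log.

log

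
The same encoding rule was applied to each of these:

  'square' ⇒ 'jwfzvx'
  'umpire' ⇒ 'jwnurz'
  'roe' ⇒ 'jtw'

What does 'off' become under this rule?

kkt

The output letters match the input read backwards, each shifted +5: square reversed is erauqs. Two steps: reverse the string, then apply a Caesar shift of +5.
For off: reverse → ffo; then shift: f+5=k, f+5=k, o+5=t.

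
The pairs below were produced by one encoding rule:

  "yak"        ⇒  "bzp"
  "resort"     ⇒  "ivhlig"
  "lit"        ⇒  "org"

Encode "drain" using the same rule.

wizrm

Each pair mirrors across the alphabet (y↔b, a↔z, k↔p): positions sum to 25. Letters are reflected about the middle of the alphabet (position → 25−position): Atbash.
On drain: d↔w, r↔i, a↔z, i↔r, n↔m.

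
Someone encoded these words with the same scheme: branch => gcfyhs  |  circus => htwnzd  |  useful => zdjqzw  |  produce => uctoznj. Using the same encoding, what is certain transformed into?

Shifts by position in branch: pos 0: b→g (+5), pos 1: r→c (+11), pos 2: a→f (+5), pos 3: n→y (+11) — repeating every 2. A repeating key of period 2 is used — shifts +5, +11 over and over.
Applying it to certain: c+5=h, e+11=p, r+5=w, t+11=e, a+5=f, i+11=t, n+5=s.

hpwefts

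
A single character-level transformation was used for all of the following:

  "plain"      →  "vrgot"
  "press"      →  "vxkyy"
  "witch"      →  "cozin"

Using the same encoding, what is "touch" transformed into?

zuain

Compare letters: p→v is +6, l→r is +6, a→g is +6 — a constant shift. This is a Caesar cipher with shift 6.
On touch: t+6=z, o+6=u, u+6=a, c+6=i, h+6=n.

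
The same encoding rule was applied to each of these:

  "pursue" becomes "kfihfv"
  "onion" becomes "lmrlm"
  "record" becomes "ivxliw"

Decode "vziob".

early

Letters are reflected about the middle of the alphabet (position → 25−position): Atbash.
Undoing it on vziob: v↔e, z↔a, i↔r, o↔l, b↔y.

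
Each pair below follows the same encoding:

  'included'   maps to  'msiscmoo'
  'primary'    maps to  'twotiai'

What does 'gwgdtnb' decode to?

In included: i→m is +4, n→s is +5, c→i is +6, l→s is +7 — the shift increases by 1 each position. Each letter shifts forward by (position + 4), i.e. 4, 5, 6, … — the shift grows by one for each successive letter.
Decoding gwgdtnb: g−4=c, w−5=r, g−6=a, d−7=w, t−8=l, n−9=e, b−10=r.

crawler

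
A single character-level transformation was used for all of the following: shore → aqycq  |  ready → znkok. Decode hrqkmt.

zigzag

The shift increases by 1 at each position, starting from +8: 8, 9, 10, ….
Decoding hrqkmt: h−8=z, r−9=i, q−10=g, k−11=z, m−12=a, t−13=g.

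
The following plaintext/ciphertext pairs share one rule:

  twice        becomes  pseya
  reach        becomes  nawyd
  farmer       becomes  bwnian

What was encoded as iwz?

Compare letters: t→p is +22, w→s is +22, i→e is +22 — a constant shift. Each letter is shifted forward by 22 in the alphabet (a Caesar shift of +22).
Decoding iwz: i−22=m, w−22=a, z−22=d.

mad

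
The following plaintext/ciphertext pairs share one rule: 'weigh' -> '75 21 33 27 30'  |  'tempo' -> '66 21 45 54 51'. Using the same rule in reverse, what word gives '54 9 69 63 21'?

w(#23)→75 and e(#5)→21: differences scale by 3, so n = 3·pos + 6. With a=1..z=26, the number is 3·pos + 6.
Reversing it on 54 9 69 63 21: 54→(54−6)÷3=16=p, 9→(9−6)÷3=1=a, 69→(69−6)÷3=21=u, 63→(63−6)÷3=19=s, 21→(21−6)÷3=5=e.

pause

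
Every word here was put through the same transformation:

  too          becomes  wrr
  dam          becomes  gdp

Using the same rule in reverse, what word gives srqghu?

Compare letters: t→w is +3, o→r is +3, o→r is +3 — a constant shift. This is a Caesar cipher with shift 3.
Undoing it on srqghu: s−3=p, r−3=o, q−3=n, g−3=d, h−3=e, u−3=r.

ponder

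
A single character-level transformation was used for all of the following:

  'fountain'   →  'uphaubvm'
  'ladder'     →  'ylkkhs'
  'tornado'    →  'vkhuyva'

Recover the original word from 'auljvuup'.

Read the word backwards and shift each letter +7.
Undoing it on auljvuup: shift back: a−7=t, u−7=n, l−7=e, j−7=c, v−7=o, u−7=n, u−7=n, p−7=i → tneconni; then reverse → innocent.

innocent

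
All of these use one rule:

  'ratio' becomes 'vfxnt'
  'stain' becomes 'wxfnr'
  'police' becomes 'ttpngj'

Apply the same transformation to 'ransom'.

The rule splits by letter class: vowels +5, consonants +4.
On ransom: r(cons)+4=v, a(vowel)+5=f, n(cons)+4=r, s(cons)+4=w, o(vowel)+5=t, m(cons)+4=q.

vfrwtq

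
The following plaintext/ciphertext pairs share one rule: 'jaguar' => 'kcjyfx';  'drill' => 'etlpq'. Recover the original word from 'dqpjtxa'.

comfort

In jaguar: j→k is +1, a→c is +2, g→j is +3, u→y is +4 — the shift increases by 1 each position. Each letter shifts forward by (position + 1), i.e. 1, 2, 3, … — the shift grows by one for each successive letter.
Decoding dqpjtxa: d−1=c, q−2=o, p−3=m, j−4=f, t−5=o, x−6=r, a−7=t.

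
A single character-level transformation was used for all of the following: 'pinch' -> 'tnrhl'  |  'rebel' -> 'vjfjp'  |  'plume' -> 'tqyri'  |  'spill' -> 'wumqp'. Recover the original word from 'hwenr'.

It's a Vigenère-style cipher with numeric key [4,5]: position i shifts by key[i mod 2].
Undoing it on hwenr: h−4=d, w−5=r, e−4=a, n−5=i, r−4=n.

drain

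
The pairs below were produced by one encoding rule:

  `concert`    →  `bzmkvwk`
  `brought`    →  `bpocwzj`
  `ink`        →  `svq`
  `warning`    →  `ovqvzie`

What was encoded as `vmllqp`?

hidden

Two steps: reverse the string, then apply a Caesar shift of +8.
Decoding vmllqp: shift back: v−8=n, m−8=e, l−8=d, l−8=d, q−8=i, p−8=h → neddih; then reverse → hidden.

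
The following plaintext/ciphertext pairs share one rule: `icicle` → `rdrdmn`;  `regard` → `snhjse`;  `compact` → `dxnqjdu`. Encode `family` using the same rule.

The shift depends on letter class: consonant c→d is +1, but vowel i→r is +9. Vowels shift forward by 9 and consonants shift forward by 1.
Applying it to family: f(cons)+1=g, a(vowel)+9=j, m(cons)+1=n, i(vowel)+9=r, l(cons)+1=m, y(cons)+1=z.

gjnrmz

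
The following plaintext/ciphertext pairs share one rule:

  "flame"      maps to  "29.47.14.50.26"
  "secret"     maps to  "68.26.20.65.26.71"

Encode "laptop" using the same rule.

The formula is n = 3×(alphabet index, a=1) + 11.
Applying it to laptop: l=12→47, a=1→14, p=16→59, t=20→71, o=15→56, p=16→59.

47.14.59.71.56.59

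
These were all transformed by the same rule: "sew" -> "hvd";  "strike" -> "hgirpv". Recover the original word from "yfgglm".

Each pair mirrors across the alphabet (s↔h, e↔v, w↔d): positions sum to 25. Each letter is replaced by its mirror in the alphabet: a↔z, b↔y, c↔x, and so on (the Atbash cipher).
Undoing it on yfgglm: y↔b, f↔u, g↔t, g↔t, l↔o, m↔n.

button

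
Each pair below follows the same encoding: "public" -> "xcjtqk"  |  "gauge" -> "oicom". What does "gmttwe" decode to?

yellow

Compare letters: p→x is +8, u→c is +8, b→j is +8 — a constant shift. Each letter is shifted forward by 8 in the alphabet (a Caesar shift of +8).
Decoding gmttwe: g−8=y, m−8=e, t−8=l, t−8=l, w−8=o, e−8=w.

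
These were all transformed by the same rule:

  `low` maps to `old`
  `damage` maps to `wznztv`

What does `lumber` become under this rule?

ofnyvi

Each pair mirrors across the alphabet (l↔o, o↔l, w↔d): positions sum to 25. Each letter is replaced by its mirror in the alphabet: a↔z, b↔y, c↔x, and so on (the Atbash cipher).
For lumber: l↔o, u↔f, m↔n, b↔y, e↔v, r↔i.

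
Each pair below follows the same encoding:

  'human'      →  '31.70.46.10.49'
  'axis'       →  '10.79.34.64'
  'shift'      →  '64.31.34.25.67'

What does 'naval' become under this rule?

The formula is n = 3×(alphabet index, a=1) + 7.
Applying it to naval: n=14→49, a=1→10, v=22→73, a=1→10, l=12→43.

49.10.73.10.43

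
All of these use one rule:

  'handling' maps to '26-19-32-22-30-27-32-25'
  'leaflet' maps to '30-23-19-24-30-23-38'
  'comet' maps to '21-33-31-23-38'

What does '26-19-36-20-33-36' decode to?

h is letter #8 and maps to 26: an offset of 18. The number is (letter's place in the alphabet, a=1) + 18.
Reversing it on 26-19-36-20-33-36: 26→(26−18)÷1=8=h, 19→(19−18)÷1=1=a, 36→(36−18)÷1=18=r, 20→(20−18)÷1=2=b, 33→(33−18)÷1=15=o, 36→(36−18)÷1=18=r.

harbor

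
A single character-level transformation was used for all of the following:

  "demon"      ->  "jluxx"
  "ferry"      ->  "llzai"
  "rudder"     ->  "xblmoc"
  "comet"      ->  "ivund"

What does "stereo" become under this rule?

In demon: d→j is +6, e→l is +7, m→u is +8, o→x is +9 — the shift increases by 1 each position. The shift increases by 1 at each position, starting from +6: 6, 7, 8, ….
On stereo: s+6=y, t+7=a, e+8=m, r+9=a, e+10=o, o+11=z.

yamaoz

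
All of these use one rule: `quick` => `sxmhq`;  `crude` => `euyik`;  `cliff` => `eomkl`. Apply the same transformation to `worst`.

In quick: q→s is +2, u→x is +3, i→m is +4, c→h is +5 — the shift increases by 1 each position. Each letter shifts forward by (position + 2), i.e. 2, 3, 4, … — the shift grows by one for each successive letter.
On worst: w+2=y, o+3=r, r+4=v, s+5=x, t+6=z.

yrvxz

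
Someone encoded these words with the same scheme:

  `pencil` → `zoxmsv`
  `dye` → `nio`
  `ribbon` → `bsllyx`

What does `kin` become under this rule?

usx

Compare letters: p→z is +10, e→o is +10, n→x is +10 — a constant shift. It's a constant shift of +10 (ROT10).
On kin: k+10=u, i+10=s, n+10=x.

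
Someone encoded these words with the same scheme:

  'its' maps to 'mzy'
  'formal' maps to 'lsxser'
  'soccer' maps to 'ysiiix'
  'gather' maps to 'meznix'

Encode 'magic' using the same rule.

The shift depends on letter class: consonant t→z is +6, but vowel i→m is +4. The rule splits by letter class: vowels +4, consonants +6.
For magic: m(cons)+6=s, a(vowel)+4=e, g(cons)+6=m, i(vowel)+4=m, c(cons)+6=i.

semmi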